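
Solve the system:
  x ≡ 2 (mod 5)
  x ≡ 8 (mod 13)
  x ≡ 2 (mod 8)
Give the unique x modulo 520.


Moduli 5, 13, 8 are pairwise coprime; by CRT there is a unique solution modulo M = 5 · 13 · 8 = 520.
Solve pairwise, accumulating the modulus:
  Start with x ≡ 2 (mod 5).
  Combine with x ≡ 8 (mod 13): since gcd(5, 13) = 1, we get a unique residue mod 65.
    Write x = 2 + 5·t and substitute into x ≡ 8 (mod 13): 5·t ≡ 8 − 2 = 6 (mod 13).
    The inverse of 5 mod 13 is 8 (since 5·8 = 40 = 3·13 + 1), so t ≡ 8·6 = 48 ≡ 9 (mod 13).
    Then x = 2 + 5·9 = 47, valid modulo lcm(5, 13) = 65: x ≡ 47 (mod 65).
  Combine with x ≡ 2 (mod 8): since gcd(65, 8) = 1, we get a unique residue mod 520.
    Write x = 47 + 65·t and substitute into x ≡ 2 (mod 8): 65·t ≡ 2 − 47 = -45 (mod 8).
    Reduce coefficients mod 8: 1·t ≡ 3 (mod 8).
    So t ≡ 3 (mod 8).
    Then x = 47 + 65·3 = 242, valid modulo lcm(65, 8) = 520: x ≡ 242 (mod 520).
Verify: 242 mod 5 = 2 ✓, 242 mod 13 = 8 ✓, 242 mod 8 = 2 ✓.

x ≡ 242 (mod 520).


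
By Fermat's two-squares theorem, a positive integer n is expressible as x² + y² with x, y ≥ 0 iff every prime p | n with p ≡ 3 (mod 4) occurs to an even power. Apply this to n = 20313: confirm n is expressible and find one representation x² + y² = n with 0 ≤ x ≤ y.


Step 1: Factor n = 20313 = 3^2 · 37 · 61.
Step 2: Check the mod-4 condition on each prime factor: 3 ≡ 3 (mod 4), exponent 2 (must be even); 37 ≡ 1 (mod 4), exponent 1; 61 ≡ 1 (mod 4), exponent 1.
All primes ≡ 3 (mod 4) appear to even exponent (or don't appear), so by the two-squares theorem n IS expressible as a sum of two squares.
Step 3: Build a representation. Group n = k² · m with k = 3 and m = 37 · 61 = 2257 (a product of primes ≡ 1 (mod 4)); a representation of m scales to one of n via (k·x)² + (k·y)² = k²(x² + y²). Each prime p ≡ 1 (mod 4) is itself a sum of two squares; find a² by testing p − a² for a perfect square:
  37: 37 − 1² = 36 = 6² ⇒ 37 = 1² + 6².
  61: 61 − 1² = 60, 61 − 2² = 57, 61 − 3² = 52, 61 − 4² = 45, 61 − 5² = 36 = 6² ⇒ 61 = 5² + 6².
  Combine using the Brahmagupta–Fibonacci identity (a² + b²)(c² + d²) = (ac − bd)² + (ad + bc)² = (ac + bd)² + (ad − bc)²:
  37 · 61 = 2257: from (1² + 6²)(5² + 6²), take (1·5 − 6·6, 1·6 + 6·5) = (5 − 36, 6 + 30) = (-31, 36); dropping signs (only squares matter) gives (31, 36); check 31² + 36² = 961 + 1296 = 2257 ✓.
  Scale by k = 3: (3·31, 3·36) = (93, 108).
Step 4: Order so x ≤ y and verify: 93² + 108² = 8649 + 11664 = 20313 = n. ✓

n = 20313 = 93² + 108² (one valid representation with x ≤ y).


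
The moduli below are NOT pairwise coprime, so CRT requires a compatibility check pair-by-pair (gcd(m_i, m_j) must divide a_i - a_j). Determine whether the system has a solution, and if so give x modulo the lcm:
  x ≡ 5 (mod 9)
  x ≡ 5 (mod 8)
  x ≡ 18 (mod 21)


Moduli 9, 8, 21 are not pairwise coprime, so CRT works modulo lcm(m_i) when all pairwise compatibility conditions hold.
Pairwise compatibility: gcd(m_i, m_j) must divide a_i - a_j for every pair.
Merge one congruence at a time:
  Start: x ≡ 5 (mod 9).
  Combine with x ≡ 5 (mod 8): gcd(9, 8) = 1; 5 - 5 = 0, which IS divisible by 1, so compatible.
    Write x = 5 + 9·t and substitute into x ≡ 5 (mod 8): 9·t ≡ 5 − 5 = 0 (mod 8).
    Reduce coefficients mod 8: 1·t ≡ 0 (mod 8).
    So t ≡ 0 (mod 8).
    Then x = 5 + 9·0 = 5, valid modulo lcm(9, 8) = 72: x ≡ 5 (mod 72).
  Combine with x ≡ 18 (mod 21): gcd(72, 21) = 3, and 18 - 5 = 13 is NOT divisible by 3.
    ⇒ system is inconsistent (no integer solution).

No solution (the system is inconsistent).


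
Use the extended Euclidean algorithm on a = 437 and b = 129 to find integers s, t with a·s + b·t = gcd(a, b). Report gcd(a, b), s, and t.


Euclidean algorithm on (437, 129) — divide until remainder is 0:
  437 = 3 · 129 + 50
  129 = 2 · 50 + 29
  50 = 1 · 29 + 21
  29 = 1 · 21 + 8
  21 = 2 · 8 + 5
  8 = 1 · 5 + 3
  5 = 1 · 3 + 2
  3 = 1 · 2 + 1
  2 = 2 · 1 + 0
gcd(437, 129) = 1.
Track Bezout coefficients alongside the remainders: start with r₀ = 437 = a·1 + b·0 (s = 1, t = 0) and r₁ = 129 = a·0 + b·1 (s = 0, t = 1); each new remainder r_{k+1} = r_{k-1} − q_k·r_k inherits s_{k+1} = s_{k-1} − q_k·s_k, t_{k+1} = t_{k-1} − q_k·t_k, so r_k = a·s_k + b·t_k at every step:
  q = 3: r = 50, s = 1 − 3·0 = 1, t = 0 − 3·1 = -3  (check: 437·1 + 129·(-3) = 50)
  q = 2: r = 29, s = 0 − 2·1 = -2, t = 1 − 2·(-3) = 7  (check: 437·(-2) + 129·7 = 29)
  q = 1: r = 21, s = 1 − 1·(-2) = 3, t = -3 − 1·7 = -10  (check: 437·3 + 129·(-10) = 21)
  q = 1: r = 8, s = -2 − 1·3 = -5, t = 7 − 1·(-10) = 17  (check: 437·(-5) + 129·17 = 8)
  q = 2: r = 5, s = 3 − 2·(-5) = 13, t = -10 − 2·17 = -44  (check: 437·13 + 129·(-44) = 5)
  q = 1: r = 3, s = -5 − 1·13 = -18, t = 17 − 1·(-44) = 61  (check: 437·(-18) + 129·61 = 3)
  q = 1: r = 2, s = 13 − 1·(-18) = 31, t = -44 − 1·61 = -105  (check: 437·31 + 129·(-105) = 2)
  q = 1: r = 1, s = -18 − 1·31 = -49, t = 61 − 1·(-105) = 166  (check: 437·(-49) + 129·166 = 1)
The row with r = 1 (the gcd) gives the Bezout coefficients s = -49, t = 166.
Result: 437 · (-49) + 129 · (166) = 1.

gcd(437, 129) = 1; s = -49, t = 166 (check: 437·(-49) + 129·166 = 1).


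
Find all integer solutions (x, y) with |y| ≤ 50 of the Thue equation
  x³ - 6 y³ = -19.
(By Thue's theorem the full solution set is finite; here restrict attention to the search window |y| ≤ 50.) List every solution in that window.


The equation is x³ - 6y³ = -19. For fixed y, x³ = 6·y³ − 19, so a solution requires the RHS to be a perfect cube.
Strategy: iterate y from -50 to 50, compute RHS = 6·y³ − 19, and check whether it is a (positive or negative) perfect cube.
Check small values of y:
  y = 0: RHS = -19 is not a perfect cube.
  y = 1: RHS = -13 is not a perfect cube.
  y = -1: RHS = -25 is not a perfect cube.
  y = 2: RHS = 29 is not a perfect cube.
  y = -2: RHS = -67 is not a perfect cube.
  y = 3: RHS = 143 is not a perfect cube.
  y = -3: RHS = -181 is not a perfect cube.
Continuing the search up to |y| = 50 finds no solutions either.
No (x, y) in the scanned range satisfies the equation.

No integer solutions with |y| ≤ 50.


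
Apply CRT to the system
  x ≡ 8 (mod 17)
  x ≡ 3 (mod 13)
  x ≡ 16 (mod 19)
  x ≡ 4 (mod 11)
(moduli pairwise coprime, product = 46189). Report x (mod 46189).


Product of moduli M = 17 · 13 · 19 · 11 = 46189.
Merge one congruence at a time:
  Start: x ≡ 8 (mod 17).
  Combine with x ≡ 3 (mod 13); new modulus lcm = 221.
    Write x = 8 + 17·t and substitute into x ≡ 3 (mod 13): 17·t ≡ 3 − 8 = -5 (mod 13).
    Reduce coefficients mod 13: 4·t ≡ 8 (mod 13).
    The inverse of 4 mod 13 is 10 (since 4·10 = 40 = 3·13 + 1), so t ≡ 10·8 = 80 ≡ 2 (mod 13).
    Then x = 8 + 17·2 = 42, valid modulo lcm(17, 13) = 221: x ≡ 42 (mod 221).
  Combine with x ≡ 16 (mod 19); new modulus lcm = 4199.
    Write x = 42 + 221·t and substitute into x ≡ 16 (mod 19): 221·t ≡ 16 − 42 = -26 (mod 19).
    Reduce coefficients mod 19: 12·t ≡ 12 (mod 19).
    The inverse of 12 mod 19 is 8 (since 12·8 = 96 = 5·19 + 1), so t ≡ 8·12 = 96 ≡ 1 (mod 19).
    Then x = 42 + 221·1 = 263, valid modulo lcm(221, 19) = 4199: x ≡ 263 (mod 4199).
  Combine with x ≡ 4 (mod 11); new modulus lcm = 46189.
    Write x = 263 + 4199·t and substitute into x ≡ 4 (mod 11): 4199·t ≡ 4 − 263 = -259 (mod 11).
    Reduce coefficients mod 11: 8·t ≡ 5 (mod 11).
    The inverse of 8 mod 11 is 7 (since 8·7 = 56 = 5·11 + 1), so t ≡ 7·5 = 35 ≡ 2 (mod 11).
    Then x = 263 + 4199·2 = 8661, valid modulo lcm(4199, 11) = 46189: x ≡ 8661 (mod 46189).
Verify against each original: 8661 mod 17 = 8, 8661 mod 13 = 3, 8661 mod 19 = 16, 8661 mod 11 = 4.

x ≡ 8661 (mod 46189).


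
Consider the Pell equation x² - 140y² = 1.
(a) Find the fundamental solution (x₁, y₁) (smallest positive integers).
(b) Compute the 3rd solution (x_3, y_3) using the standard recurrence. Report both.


Step 1: Find the fundamental solution (x₁, y₁) of x² - 140y² = 1.
  Expand √140 as a continued fraction. a₀ = ⌊√140⌋ = 11; iterate m_{k+1} = d_k·a_k − m_k, d_{k+1} = (140 − m_{k+1}²)/d_k, a_{k+1} = ⌊(a₀ + m_{k+1})/d_{k+1}⌋ (starting m₀ = 0, d₀ = 1), with convergents p_k = a_k·p_{k-1} + p_{k-2}, q_k = a_k·q_{k-1} + q_{k-2} (p₋₁ = 1, q₋₁ = 0):
  k = 0: a₀ = 11; p₀/q₀ = 11/1; p₀² − 140·q₀² = 121 − 140 = -19.
  k = 1: m = 11, d = 19, a = ⌊(11 + 11)/19⌋ = 1; p/q = (1·11 + 1)/(1·1 + 0) = 12/1; p² − 140·q² = 144 − 140 = 4.
  k = 2: m = 8, d = 4, a = ⌊(11 + 8)/4⌋ = 4; p/q = (4·12 + 11)/(4·1 + 1) = 59/5; p² − 140·q² = 3481 − 3500 = -19.
  k = 3: m = 8, d = 19, a = ⌊(11 + 8)/19⌋ = 1; p/q = (1·59 + 12)/(1·5 + 1) = 71/6; p² − 140·q² = 5041 − 5040 = 1.
  The first convergent with p² − 140·q² = 1 gives the fundamental solution (x₁, y₁) = (71, 6).
Step 2: Apply the recurrence (x_{n+1}, y_{n+1}) = (x₁x_n + 140y₁y_n, x₁y_n + y₁x_n) repeatedly.
  From (x_1, y_1) = (71, 6): x_2 = 71·71 + 140·6·6 = 10081; y_2 = 71·6 + 6·71 = 852.
  From (x_2, y_2) = (10081, 852): x_3 = 71·10081 + 140·6·852 = 1431431; y_3 = 71·852 + 6·10081 = 120978.
Step 3: Verify x_3² - 140·y_3² = 2048994707761 - 2048994707760 = 1 (should be 1). ✓

(x_1, y_1) = (71, 6); (x_3, y_3) = (1431431, 120978).


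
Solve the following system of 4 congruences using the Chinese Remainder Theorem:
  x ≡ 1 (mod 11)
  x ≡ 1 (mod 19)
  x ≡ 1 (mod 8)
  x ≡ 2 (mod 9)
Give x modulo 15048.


Product of moduli M = 11 · 19 · 8 · 9 = 15048.
Merge one congruence at a time:
  Start: x ≡ 1 (mod 11).
  Combine with x ≡ 1 (mod 19); new modulus lcm = 209.
    Write x = 1 + 11·t and substitute into x ≡ 1 (mod 19): 11·t ≡ 1 − 1 = 0 (mod 19).
    The inverse of 11 mod 19 is 7 (since 11·7 = 77 = 4·19 + 1), so t ≡ 7·0 = 0 ≡ 0 (mod 19).
    Then x = 1 + 11·0 = 1, valid modulo lcm(11, 19) = 209: x ≡ 1 (mod 209).
  Combine with x ≡ 1 (mod 8); new modulus lcm = 1672.
    Write x = 1 + 209·t and substitute into x ≡ 1 (mod 8): 209·t ≡ 1 − 1 = 0 (mod 8).
    Reduce coefficients mod 8: 1·t ≡ 0 (mod 8).
    So t ≡ 0 (mod 8).
    Then x = 1 + 209·0 = 1, valid modulo lcm(209, 8) = 1672: x ≡ 1 (mod 1672).
  Combine with x ≡ 2 (mod 9); new modulus lcm = 15048.
    Write x = 1 + 1672·t and substitute into x ≡ 2 (mod 9): 1672·t ≡ 2 − 1 = 1 (mod 9).
    Reduce coefficients mod 9: 7·t ≡ 1 (mod 9).
    The inverse of 7 mod 9 is 4 (since 7·4 = 28 = 3·9 + 1), so t ≡ 4·1 = 4 ≡ 4 (mod 9).
    Then x = 1 + 1672·4 = 6689, valid modulo lcm(1672, 9) = 15048: x ≡ 6689 (mod 15048).
Verify against each original: 6689 mod 11 = 1, 6689 mod 19 = 1, 6689 mod 8 = 1, 6689 mod 9 = 2.

x ≡ 6689 (mod 15048).


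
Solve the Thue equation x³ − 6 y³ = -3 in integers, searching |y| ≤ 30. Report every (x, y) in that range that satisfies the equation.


The equation is x³ - 6y³ = -3. For fixed y, x³ = 6·y³ − 3, so a solution requires the RHS to be a perfect cube.
Strategy: iterate y from -30 to 30, compute RHS = 6·y³ − 3, and check whether it is a (positive or negative) perfect cube.
Check small values of y:
  y = 0: RHS = -3 is not a perfect cube.
  y = 1: RHS = 3 is not a perfect cube.
  y = -1: RHS = -9 is not a perfect cube.
  y = 2: RHS = 45 is not a perfect cube.
  y = -2: RHS = -51 is not a perfect cube.
  y = 3: RHS = 159 is not a perfect cube.
  y = -3: RHS = -165 is not a perfect cube.
Continuing the search up to |y| = 30 finds no solutions either.
No (x, y) in the scanned range satisfies the equation.

No integer solutions with |y| ≤ 30.


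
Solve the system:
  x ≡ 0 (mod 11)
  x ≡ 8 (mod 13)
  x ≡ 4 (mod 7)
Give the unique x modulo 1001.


Moduli 11, 13, 7 are pairwise coprime; by CRT there is a unique solution modulo M = 11 · 13 · 7 = 1001.
Solve pairwise, accumulating the modulus:
  Start with x ≡ 0 (mod 11).
  Combine with x ≡ 8 (mod 13): since gcd(11, 13) = 1, we get a unique residue mod 143.
    Write x = 0 + 11·t and substitute into x ≡ 8 (mod 13): 11·t ≡ 8 − 0 = 8 (mod 13).
    The inverse of 11 mod 13 is 6 (since 11·6 = 66 = 5·13 + 1), so t ≡ 6·8 = 48 ≡ 9 (mod 13).
    Then x = 0 + 11·9 = 99, valid modulo lcm(11, 13) = 143: x ≡ 99 (mod 143).
  Combine with x ≡ 4 (mod 7): since gcd(143, 7) = 1, we get a unique residue mod 1001.
    Write x = 99 + 143·t and substitute into x ≡ 4 (mod 7): 143·t ≡ 4 − 99 = -95 (mod 7).
    Reduce coefficients mod 7: 3·t ≡ 3 (mod 7).
    The inverse of 3 mod 7 is 5 (since 3·5 = 15 = 2·7 + 1), so t ≡ 5·3 = 15 ≡ 1 (mod 7).
    Then x = 99 + 143·1 = 242, valid modulo lcm(143, 7) = 1001: x ≡ 242 (mod 1001).
Verify: 242 mod 11 = 0 ✓, 242 mod 13 = 8 ✓, 242 mod 7 = 4 ✓.

x ≡ 242 (mod 1001).


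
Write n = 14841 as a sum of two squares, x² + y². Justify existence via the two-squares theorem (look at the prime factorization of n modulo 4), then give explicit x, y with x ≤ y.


Step 1: Factor n = 14841 = 3^2 · 17 · 97.
Step 2: Check the mod-4 condition on each prime factor: 3 ≡ 3 (mod 4), exponent 2 (must be even); 17 ≡ 1 (mod 4), exponent 1; 97 ≡ 1 (mod 4), exponent 1.
All primes ≡ 3 (mod 4) appear to even exponent (or don't appear), so by the two-squares theorem n IS expressible as a sum of two squares.
Step 3: Build a representation. Group n = k² · m with k = 3 and m = 17 · 97 = 1649 (a product of primes ≡ 1 (mod 4)); a representation of m scales to one of n via (k·x)² + (k·y)² = k²(x² + y²). Each prime p ≡ 1 (mod 4) is itself a sum of two squares; find a² by testing p − a² for a perfect square:
  17: 17 − 1² = 16 = 4² ⇒ 17 = 1² + 4².
  97: 97 − 1² = 96, 97 − 2² = 93, 97 − 3² = 88, 97 − 4² = 81 = 9² ⇒ 97 = 4² + 9².
  Combine using the Brahmagupta–Fibonacci identity (a² + b²)(c² + d²) = (ac − bd)² + (ad + bc)² = (ac + bd)² + (ad − bc)²:
  17 · 97 = 1649: from (1² + 4²)(4² + 9²), take (1·4 − 4·9, 1·9 + 4·4) = (4 − 36, 9 + 16) = (-32, 25); dropping signs (only squares matter) gives (32, 25); check 32² + 25² = 1024 + 625 = 1649 ✓.
  Scale by k = 3: (3·32, 3·25) = (96, 75).
Step 4: Order so x ≤ y and verify: 75² + 96² = 5625 + 9216 = 14841 = n. ✓

n = 14841 = 75² + 96² (one valid representation with x ≤ y).


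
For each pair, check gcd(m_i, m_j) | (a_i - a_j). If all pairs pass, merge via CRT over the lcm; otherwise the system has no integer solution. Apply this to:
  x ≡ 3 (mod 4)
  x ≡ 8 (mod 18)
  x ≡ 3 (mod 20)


Moduli 4, 18, 20 are not pairwise coprime, so CRT works modulo lcm(m_i) when all pairwise compatibility conditions hold.
Pairwise compatibility: gcd(m_i, m_j) must divide a_i - a_j for every pair.
Merge one congruence at a time:
  Start: x ≡ 3 (mod 4).
  Combine with x ≡ 8 (mod 18): gcd(4, 18) = 2, and 8 - 3 = 5 is NOT divisible by 2.
    ⇒ system is inconsistent (no integer solution).

No solution (the system is inconsistent).


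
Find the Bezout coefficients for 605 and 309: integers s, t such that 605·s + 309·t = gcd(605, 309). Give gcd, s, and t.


Euclidean algorithm on (605, 309) — divide until remainder is 0:
  605 = 1 · 309 + 296
  309 = 1 · 296 + 13
  296 = 22 · 13 + 10
  13 = 1 · 10 + 3
  10 = 3 · 3 + 1
  3 = 3 · 1 + 0
gcd(605, 309) = 1.
Track Bezout coefficients alongside the remainders: start with r₀ = 605 = a·1 + b·0 (s = 1, t = 0) and r₁ = 309 = a·0 + b·1 (s = 0, t = 1); each new remainder r_{k+1} = r_{k-1} − q_k·r_k inherits s_{k+1} = s_{k-1} − q_k·s_k, t_{k+1} = t_{k-1} − q_k·t_k, so r_k = a·s_k + b·t_k at every step:
  q = 1: r = 296, s = 1 − 1·0 = 1, t = 0 − 1·1 = -1  (check: 605·1 + 309·(-1) = 296)
  q = 1: r = 13, s = 0 − 1·1 = -1, t = 1 − 1·(-1) = 2  (check: 605·(-1) + 309·2 = 13)
  q = 22: r = 10, s = 1 − 22·(-1) = 23, t = -1 − 22·2 = -45  (check: 605·23 + 309·(-45) = 10)
  q = 1: r = 3, s = -1 − 1·23 = -24, t = 2 − 1·(-45) = 47  (check: 605·(-24) + 309·47 = 3)
  q = 3: r = 1, s = 23 − 3·(-24) = 95, t = -45 − 3·47 = -186  (check: 605·95 + 309·(-186) = 1)
The row with r = 1 (the gcd) gives the Bezout coefficients s = 95, t = -186.
Result: 605 · (95) + 309 · (-186) = 1.

gcd(605, 309) = 1; s = 95, t = -186 (check: 605·95 + 309·(-186) = 1).


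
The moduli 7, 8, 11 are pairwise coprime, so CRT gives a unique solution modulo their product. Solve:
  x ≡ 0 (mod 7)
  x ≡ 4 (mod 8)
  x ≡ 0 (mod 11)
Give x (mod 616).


Moduli 7, 8, 11 are pairwise coprime; by CRT there is a unique solution modulo M = 7 · 8 · 11 = 616.
Solve pairwise, accumulating the modulus:
  Start with x ≡ 0 (mod 7).
  Combine with x ≡ 4 (mod 8): since gcd(7, 8) = 1, we get a unique residue mod 56.
    Write x = 0 + 7·t and substitute into x ≡ 4 (mod 8): 7·t ≡ 4 − 0 = 4 (mod 8).
    The inverse of 7 mod 8 is 7 (since 7·7 = 49 = 6·8 + 1), so t ≡ 7·4 = 28 ≡ 4 (mod 8).
    Then x = 0 + 7·4 = 28, valid modulo lcm(7, 8) = 56: x ≡ 28 (mod 56).
  Combine with x ≡ 0 (mod 11): since gcd(56, 11) = 1, we get a unique residue mod 616.
    Write x = 28 + 56·t and substitute into x ≡ 0 (mod 11): 56·t ≡ 0 − 28 = -28 (mod 11).
    Reduce coefficients mod 11: 1·t ≡ 5 (mod 11).
    So t ≡ 5 (mod 11).
    Then x = 28 + 56·5 = 308, valid modulo lcm(56, 11) = 616: x ≡ 308 (mod 616).
Verify: 308 mod 7 = 0 ✓, 308 mod 8 = 4 ✓, 308 mod 11 = 0 ✓.

x ≡ 308 (mod 616).


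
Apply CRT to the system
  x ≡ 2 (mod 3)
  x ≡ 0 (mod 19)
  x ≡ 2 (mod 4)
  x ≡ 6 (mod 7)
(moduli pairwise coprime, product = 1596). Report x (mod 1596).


Product of moduli M = 3 · 19 · 4 · 7 = 1596.
Merge one congruence at a time:
  Start: x ≡ 2 (mod 3).
  Combine with x ≡ 0 (mod 19); new modulus lcm = 57.
    Write x = 2 + 3·t and substitute into x ≡ 0 (mod 19): 3·t ≡ 0 − 2 = -2 (mod 19).
    Reduce coefficients mod 19: 3·t ≡ 17 (mod 19).
    The inverse of 3 mod 19 is 13 (since 3·13 = 39 = 2·19 + 1), so t ≡ 13·17 = 221 ≡ 12 (mod 19).
    Then x = 2 + 3·12 = 38, valid modulo lcm(3, 19) = 57: x ≡ 38 (mod 57).
  Combine with x ≡ 2 (mod 4); new modulus lcm = 228.
    Write x = 38 + 57·t and substitute into x ≡ 2 (mod 4): 57·t ≡ 2 − 38 = -36 (mod 4).
    Reduce coefficients mod 4: 1·t ≡ 0 (mod 4).
    So t ≡ 0 (mod 4).
    Then x = 38 + 57·0 = 38, valid modulo lcm(57, 4) = 228: x ≡ 38 (mod 228).
  Combine with x ≡ 6 (mod 7); new modulus lcm = 1596.
    Write x = 38 + 228·t and substitute into x ≡ 6 (mod 7): 228·t ≡ 6 − 38 = -32 (mod 7).
    Reduce coefficients mod 7: 4·t ≡ 3 (mod 7).
    The inverse of 4 mod 7 is 2 (since 4·2 = 8 = 1·7 + 1), so t ≡ 2·3 = 6 ≡ 6 (mod 7).
    Then x = 38 + 228·6 = 1406, valid modulo lcm(228, 7) = 1596: x ≡ 1406 (mod 1596).
Verify against each original: 1406 mod 3 = 2, 1406 mod 19 = 0, 1406 mod 4 = 2, 1406 mod 7 = 6.

x ≡ 1406 (mod 1596).


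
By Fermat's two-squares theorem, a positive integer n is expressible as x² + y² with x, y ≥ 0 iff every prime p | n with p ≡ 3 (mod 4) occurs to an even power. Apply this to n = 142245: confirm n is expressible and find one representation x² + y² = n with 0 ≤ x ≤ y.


Step 1: Factor n = 142245 = 3^2 · 5 · 29 · 109.
Step 2: Check the mod-4 condition on each prime factor: 3 ≡ 3 (mod 4), exponent 2 (must be even); 5 ≡ 1 (mod 4), exponent 1; 29 ≡ 1 (mod 4), exponent 1; 109 ≡ 1 (mod 4), exponent 1.
All primes ≡ 3 (mod 4) appear to even exponent (or don't appear), so by the two-squares theorem n IS expressible as a sum of two squares.
Step 3: Build a representation. Group n = k² · m with k = 3 and m = 5 · 29 · 109 = 15805 (a product of primes ≡ 1 (mod 4)); a representation of m scales to one of n via (k·x)² + (k·y)² = k²(x² + y²). Each prime p ≡ 1 (mod 4) is itself a sum of two squares; find a² by testing p − a² for a perfect square:
  5: 5 − 1² = 4 = 2² ⇒ 5 = 1² + 2².
  29: 29 − 1² = 28, 29 − 2² = 25 = 5² ⇒ 29 = 2² + 5².
  109: 109 − 1² = 108, 109 − 2² = 105, 109 − 3² = 100 = 10² ⇒ 109 = 3² + 10².
  Combine using the Brahmagupta–Fibonacci identity (a² + b²)(c² + d²) = (ac − bd)² + (ad + bc)² = (ac + bd)² + (ad − bc)²:
  5 · 29 = 145: from (1² + 2²)(2² + 5²), take (1·2 − 2·5, 1·5 + 2·2) = (2 − 10, 5 + 4) = (-8, 9); dropping signs (only squares matter) gives (8, 9); check 8² + 9² = 64 + 81 = 145 ✓.
  145 · 109 = 15805: from (8² + 9²)(3² + 10²), take (8·3 − 9·10, 8·10 + 9·3) = (24 − 90, 80 + 27) = (-66, 107); dropping signs (only squares matter) gives (66, 107); check 66² + 107² = 4356 + 11449 = 15805 ✓.
  Scale by k = 3: (3·66, 3·107) = (198, 321).
Step 4: Order so x ≤ y and verify: 198² + 321² = 39204 + 103041 = 142245 = n. ✓

n = 142245 = 198² + 321² (one valid representation with x ≤ y).


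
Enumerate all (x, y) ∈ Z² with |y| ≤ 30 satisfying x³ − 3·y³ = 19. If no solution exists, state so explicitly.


The equation is x³ - 3y³ = 19. For fixed y, x³ = 3·y³ + 19, so a solution requires the RHS to be a perfect cube.
Strategy: iterate y from -30 to 30, compute RHS = 3·y³ + 19, and check whether it is a (positive or negative) perfect cube.
Check small values of y:
  y = 0: RHS = 19 is not a perfect cube.
  y = 1: RHS = 22 is not a perfect cube.
  y = -1: RHS = 16 is not a perfect cube.
  y = 2: RHS = 43 is not a perfect cube.
  y = -2: RHS = -5 is not a perfect cube.
  y = 3: RHS = 100 is not a perfect cube.
  y = -3: RHS = -62 is not a perfect cube.
Continuing the search up to |y| = 30 finds no solutions either.
No (x, y) in the scanned range satisfies the equation.

No integer solutions with |y| ≤ 30.


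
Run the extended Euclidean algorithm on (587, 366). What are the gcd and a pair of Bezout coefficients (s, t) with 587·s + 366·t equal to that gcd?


Euclidean algorithm on (587, 366) — divide until remainder is 0:
  587 = 1 · 366 + 221
  366 = 1 · 221 + 145
  221 = 1 · 145 + 76
  145 = 1 · 76 + 69
  76 = 1 · 69 + 7
  69 = 9 · 7 + 6
  7 = 1 · 6 + 1
  6 = 6 · 1 + 0
gcd(587, 366) = 1.
Track Bezout coefficients alongside the remainders: start with r₀ = 587 = a·1 + b·0 (s = 1, t = 0) and r₁ = 366 = a·0 + b·1 (s = 0, t = 1); each new remainder r_{k+1} = r_{k-1} − q_k·r_k inherits s_{k+1} = s_{k-1} − q_k·s_k, t_{k+1} = t_{k-1} − q_k·t_k, so r_k = a·s_k + b·t_k at every step:
  q = 1: r = 221, s = 1 − 1·0 = 1, t = 0 − 1·1 = -1  (check: 587·1 + 366·(-1) = 221)
  q = 1: r = 145, s = 0 − 1·1 = -1, t = 1 − 1·(-1) = 2  (check: 587·(-1) + 366·2 = 145)
  q = 1: r = 76, s = 1 − 1·(-1) = 2, t = -1 − 1·2 = -3  (check: 587·2 + 366·(-3) = 76)
  q = 1: r = 69, s = -1 − 1·2 = -3, t = 2 − 1·(-3) = 5  (check: 587·(-3) + 366·5 = 69)
  q = 1: r = 7, s = 2 − 1·(-3) = 5, t = -3 − 1·5 = -8  (check: 587·5 + 366·(-8) = 7)
  q = 9: r = 6, s = -3 − 9·5 = -48, t = 5 − 9·(-8) = 77  (check: 587·(-48) + 366·77 = 6)
  q = 1: r = 1, s = 5 − 1·(-48) = 53, t = -8 − 1·77 = -85  (check: 587·53 + 366·(-85) = 1)
The row with r = 1 (the gcd) gives the Bezout coefficients s = 53, t = -85.
Result: 587 · (53) + 366 · (-85) = 1.

gcd(587, 366) = 1; s = 53, t = -85 (check: 587·53 + 366·(-85) = 1).


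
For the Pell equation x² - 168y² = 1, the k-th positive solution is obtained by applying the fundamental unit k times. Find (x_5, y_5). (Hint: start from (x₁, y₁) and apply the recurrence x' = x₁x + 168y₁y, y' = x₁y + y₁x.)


Step 1: Find the fundamental solution (x₁, y₁) of x² - 168y² = 1.
  Expand √168 as a continued fraction. a₀ = ⌊√168⌋ = 12; iterate m_{k+1} = d_k·a_k − m_k, d_{k+1} = (168 − m_{k+1}²)/d_k, a_{k+1} = ⌊(a₀ + m_{k+1})/d_{k+1}⌋ (starting m₀ = 0, d₀ = 1), with convergents p_k = a_k·p_{k-1} + p_{k-2}, q_k = a_k·q_{k-1} + q_{k-2} (p₋₁ = 1, q₋₁ = 0):
  k = 0: a₀ = 12; p₀/q₀ = 12/1; p₀² − 168·q₀² = 144 − 168 = -24.
  k = 1: m = 12, d = 24, a = ⌊(12 + 12)/24⌋ = 1; p/q = (1·12 + 1)/(1·1 + 0) = 13/1; p² − 168·q² = 169 − 168 = 1.
  The first convergent with p² − 168·q² = 1 gives the fundamental solution (x₁, y₁) = (13, 1).
Step 2: Apply the recurrence (x_{n+1}, y_{n+1}) = (x₁x_n + 168y₁y_n, x₁y_n + y₁x_n) repeatedly.
  From (x_1, y_1) = (13, 1): x_2 = 13·13 + 168·1·1 = 337; y_2 = 13·1 + 1·13 = 26.
  From (x_2, y_2) = (337, 26): x_3 = 13·337 + 168·1·26 = 8749; y_3 = 13·26 + 1·337 = 675.
  From (x_3, y_3) = (8749, 675): x_4 = 13·8749 + 168·1·675 = 227137; y_4 = 13·675 + 1·8749 = 17524.
  From (x_4, y_4) = (227137, 17524): x_5 = 13·227137 + 168·1·17524 = 5896813; y_5 = 13·17524 + 1·227137 = 454949.
Step 3: Verify x_5² - 168·y_5² = 34772403556969 - 34772403556968 = 1 (should be 1). ✓

(x_1, y_1) = (13, 1); (x_5, y_5) = (5896813, 454949).


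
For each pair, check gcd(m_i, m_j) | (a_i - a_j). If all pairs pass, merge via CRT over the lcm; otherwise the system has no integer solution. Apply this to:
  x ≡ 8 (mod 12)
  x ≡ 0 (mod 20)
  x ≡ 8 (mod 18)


Moduli 12, 20, 18 are not pairwise coprime, so CRT works modulo lcm(m_i) when all pairwise compatibility conditions hold.
Pairwise compatibility: gcd(m_i, m_j) must divide a_i - a_j for every pair.
Merge one congruence at a time:
  Start: x ≡ 8 (mod 12).
  Combine with x ≡ 0 (mod 20): gcd(12, 20) = 4; 0 - 8 = -8, which IS divisible by 4, so compatible.
    Write x = 8 + 12·t and substitute into x ≡ 0 (mod 20): 12·t ≡ 0 − 8 = -8 (mod 20).
    Divide the congruence (and modulus) by g = 4: 3·t ≡ -2 (mod 5).
    Reduce coefficients mod 5: 3·t ≡ 3 (mod 5).
    The inverse of 3 mod 5 is 2 (since 3·2 = 6 = 1·5 + 1), so t ≡ 2·3 = 6 ≡ 1 (mod 5).
    Then x = 8 + 12·1 = 20, valid modulo lcm(12, 20) = 60: x ≡ 20 (mod 60).
  Combine with x ≡ 8 (mod 18): gcd(60, 18) = 6; 8 - 20 = -12, which IS divisible by 6, so compatible.
    Write x = 20 + 60·t and substitute into x ≡ 8 (mod 18): 60·t ≡ 8 − 20 = -12 (mod 18).
    Divide the congruence (and modulus) by g = 6: 10·t ≡ -2 (mod 3).
    Reduce coefficients mod 3: 1·t ≡ 1 (mod 3).
    So t ≡ 1 (mod 3).
    Then x = 20 + 60·1 = 80, valid modulo lcm(60, 18) = 180: x ≡ 80 (mod 180).
Verify: 80 mod 12 = 8, 80 mod 20 = 0, 80 mod 18 = 8.

x ≡ 80 (mod 180).


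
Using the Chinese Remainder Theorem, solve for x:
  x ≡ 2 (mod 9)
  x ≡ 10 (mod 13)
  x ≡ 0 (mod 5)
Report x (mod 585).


Moduli 9, 13, 5 are pairwise coprime; by CRT there is a unique solution modulo M = 9 · 13 · 5 = 585.
Solve pairwise, accumulating the modulus:
  Start with x ≡ 2 (mod 9).
  Combine with x ≡ 10 (mod 13): since gcd(9, 13) = 1, we get a unique residue mod 117.
    Write x = 2 + 9·t and substitute into x ≡ 10 (mod 13): 9·t ≡ 10 − 2 = 8 (mod 13).
    The inverse of 9 mod 13 is 3 (since 9·3 = 27 = 2·13 + 1), so t ≡ 3·8 = 24 ≡ 11 (mod 13).
    Then x = 2 + 9·11 = 101, valid modulo lcm(9, 13) = 117: x ≡ 101 (mod 117).
  Combine with x ≡ 0 (mod 5): since gcd(117, 5) = 1, we get a unique residue mod 585.
    Write x = 101 + 117·t and substitute into x ≡ 0 (mod 5): 117·t ≡ 0 − 101 = -101 (mod 5).
    Reduce coefficients mod 5: 2·t ≡ 4 (mod 5).
    The inverse of 2 mod 5 is 3 (since 2·3 = 6 = 1·5 + 1), so t ≡ 3·4 = 12 ≡ 2 (mod 5).
    Then x = 101 + 117·2 = 335, valid modulo lcm(117, 5) = 585: x ≡ 335 (mod 585).
Verify: 335 mod 9 = 2 ✓, 335 mod 13 = 10 ✓, 335 mod 5 = 0 ✓.

x ≡ 335 (mod 585).


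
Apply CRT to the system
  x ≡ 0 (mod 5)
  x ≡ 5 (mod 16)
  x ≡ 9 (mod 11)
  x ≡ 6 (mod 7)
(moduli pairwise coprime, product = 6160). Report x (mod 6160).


Product of moduli M = 5 · 16 · 11 · 7 = 6160.
Merge one congruence at a time:
  Start: x ≡ 0 (mod 5).
  Combine with x ≡ 5 (mod 16); new modulus lcm = 80.
    Write x = 0 + 5·t and substitute into x ≡ 5 (mod 16): 5·t ≡ 5 − 0 = 5 (mod 16).
    The inverse of 5 mod 16 is 13 (since 5·13 = 65 = 4·16 + 1), so t ≡ 13·5 = 65 ≡ 1 (mod 16).
    Then x = 0 + 5·1 = 5, valid modulo lcm(5, 16) = 80: x ≡ 5 (mod 80).
  Combine with x ≡ 9 (mod 11); new modulus lcm = 880.
    Write x = 5 + 80·t and substitute into x ≡ 9 (mod 11): 80·t ≡ 9 − 5 = 4 (mod 11).
    Reduce coefficients mod 11: 3·t ≡ 4 (mod 11).
    The inverse of 3 mod 11 is 4 (since 3·4 = 12 = 1·11 + 1), so t ≡ 4·4 = 16 ≡ 5 (mod 11).
    Then x = 5 + 80·5 = 405, valid modulo lcm(80, 11) = 880: x ≡ 405 (mod 880).
  Combine with x ≡ 6 (mod 7); new modulus lcm = 6160.
    Write x = 405 + 880·t and substitute into x ≡ 6 (mod 7): 880·t ≡ 6 − 405 = -399 (mod 7).
    Reduce coefficients mod 7: 5·t ≡ 0 (mod 7).
    The inverse of 5 mod 7 is 3 (since 5·3 = 15 = 2·7 + 1), so t ≡ 3·0 = 0 ≡ 0 (mod 7).
    Then x = 405 + 880·0 = 405, valid modulo lcm(880, 7) = 6160: x ≡ 405 (mod 6160).
Verify against each original: 405 mod 5 = 0, 405 mod 16 = 5, 405 mod 11 = 9, 405 mod 7 = 6.

x ≡ 405 (mod 6160).


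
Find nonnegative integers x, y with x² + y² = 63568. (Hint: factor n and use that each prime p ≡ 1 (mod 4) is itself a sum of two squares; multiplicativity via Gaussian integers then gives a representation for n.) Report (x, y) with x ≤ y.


Step 1: Factor n = 63568 = 2^4 · 29 · 137.
Step 2: Check the mod-4 condition on each prime factor: 2 = 2 (special); 29 ≡ 1 (mod 4), exponent 1; 137 ≡ 1 (mod 4), exponent 1.
All primes ≡ 3 (mod 4) appear to even exponent (or don't appear), so by the two-squares theorem n IS expressible as a sum of two squares.
Step 3: Build a representation. Group n = k² · m with k = 4 and m = 29 · 137 = 3973 (a product of primes ≡ 1 (mod 4)); a representation of m scales to one of n via (k·x)² + (k·y)² = k²(x² + y²). Each prime p ≡ 1 (mod 4) is itself a sum of two squares; find a² by testing p − a² for a perfect square:
  29: 29 − 1² = 28, 29 − 2² = 25 = 5² ⇒ 29 = 2² + 5².
  137: 137 − 1² = 136, 137 − 2² = 133, 137 − 3² = 128, 137 − 4² = 121 = 11² ⇒ 137 = 4² + 11².
  Combine using the Brahmagupta–Fibonacci identity (a² + b²)(c² + d²) = (ac − bd)² + (ad + bc)² = (ac + bd)² + (ad − bc)²:
  29 · 137 = 3973: from (2² + 5²)(4² + 11²), take (2·4 − 5·11, 2·11 + 5·4) = (8 − 55, 22 + 20) = (-47, 42); dropping signs (only squares matter) gives (47, 42); check 47² + 42² = 2209 + 1764 = 3973 ✓.
  Scale by k = 4: (4·47, 4·42) = (188, 168).
Step 4: Order so x ≤ y and verify: 168² + 188² = 28224 + 35344 = 63568 = n. ✓

n = 63568 = 168² + 188² (one valid representation with x ≤ y).


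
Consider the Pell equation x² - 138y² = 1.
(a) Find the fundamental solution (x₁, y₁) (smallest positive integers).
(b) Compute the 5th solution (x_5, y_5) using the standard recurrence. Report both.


Step 1: Find the fundamental solution (x₁, y₁) of x² - 138y² = 1.
  Expand √138 as a continued fraction. a₀ = ⌊√138⌋ = 11; iterate m_{k+1} = d_k·a_k − m_k, d_{k+1} = (138 − m_{k+1}²)/d_k, a_{k+1} = ⌊(a₀ + m_{k+1})/d_{k+1}⌋ (starting m₀ = 0, d₀ = 1), with convergents p_k = a_k·p_{k-1} + p_{k-2}, q_k = a_k·q_{k-1} + q_{k-2} (p₋₁ = 1, q₋₁ = 0):
  k = 0: a₀ = 11; p₀/q₀ = 11/1; p₀² − 138·q₀² = 121 − 138 = -17.
  k = 1: m = 11, d = 17, a = ⌊(11 + 11)/17⌋ = 1; p/q = (1·11 + 1)/(1·1 + 0) = 12/1; p² − 138·q² = 144 − 138 = 6.
  k = 2: m = 6, d = 6, a = ⌊(11 + 6)/6⌋ = 2; p/q = (2·12 + 11)/(2·1 + 1) = 35/3; p² − 138·q² = 1225 − 1242 = -17.
  k = 3: m = 6, d = 17, a = ⌊(11 + 6)/17⌋ = 1; p/q = (1·35 + 12)/(1·3 + 1) = 47/4; p² − 138·q² = 2209 − 2208 = 1.
  The first convergent with p² − 138·q² = 1 gives the fundamental solution (x₁, y₁) = (47, 4).
Step 2: Apply the recurrence (x_{n+1}, y_{n+1}) = (x₁x_n + 138y₁y_n, x₁y_n + y₁x_n) repeatedly.
  From (x_1, y_1) = (47, 4): x_2 = 47·47 + 138·4·4 = 4417; y_2 = 47·4 + 4·47 = 376.
  From (x_2, y_2) = (4417, 376): x_3 = 47·4417 + 138·4·376 = 415151; y_3 = 47·376 + 4·4417 = 35340.
  From (x_3, y_3) = (415151, 35340): x_4 = 47·415151 + 138·4·35340 = 39019777; y_4 = 47·35340 + 4·415151 = 3321584.
  From (x_4, y_4) = (39019777, 3321584): x_5 = 47·39019777 + 138·4·3321584 = 3667443887; y_5 = 47·3321584 + 4·39019777 = 312193556.
Step 3: Verify x_5² - 138·y_5² = 13450144664293668769 - 13450144664293668768 = 1 (should be 1). ✓

(x_1, y_1) = (47, 4); (x_5, y_5) = (3667443887, 312193556).


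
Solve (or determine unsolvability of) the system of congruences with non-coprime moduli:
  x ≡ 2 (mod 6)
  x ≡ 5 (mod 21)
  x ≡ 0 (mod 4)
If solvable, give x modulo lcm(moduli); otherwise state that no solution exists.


Moduli 6, 21, 4 are not pairwise coprime, so CRT works modulo lcm(m_i) when all pairwise compatibility conditions hold.
Pairwise compatibility: gcd(m_i, m_j) must divide a_i - a_j for every pair.
Merge one congruence at a time:
  Start: x ≡ 2 (mod 6).
  Combine with x ≡ 5 (mod 21): gcd(6, 21) = 3; 5 - 2 = 3, which IS divisible by 3, so compatible.
    Write x = 2 + 6·t and substitute into x ≡ 5 (mod 21): 6·t ≡ 5 − 2 = 3 (mod 21).
    Divide the congruence (and modulus) by g = 3: 2·t ≡ 1 (mod 7).
    The inverse of 2 mod 7 is 4 (since 2·4 = 8 = 1·7 + 1), so t ≡ 4·1 = 4 ≡ 4 (mod 7).
    Then x = 2 + 6·4 = 26, valid modulo lcm(6, 21) = 42: x ≡ 26 (mod 42).
  Combine with x ≡ 0 (mod 4): gcd(42, 4) = 2; 0 - 26 = -26, which IS divisible by 2, so compatible.
    Write x = 26 + 42·t and substitute into x ≡ 0 (mod 4): 42·t ≡ 0 − 26 = -26 (mod 4).
    Divide the congruence (and modulus) by g = 2: 21·t ≡ -13 (mod 2).
    Reduce coefficients mod 2: 1·t ≡ 1 (mod 2).
    So t ≡ 1 (mod 2).
    Then x = 26 + 42·1 = 68, valid modulo lcm(42, 4) = 84: x ≡ 68 (mod 84).
Verify: 68 mod 6 = 2, 68 mod 21 = 5, 68 mod 4 = 0.

x ≡ 68 (mod 84).


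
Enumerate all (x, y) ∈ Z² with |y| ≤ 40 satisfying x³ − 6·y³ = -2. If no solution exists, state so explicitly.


The equation is x³ - 6y³ = -2. For fixed y, x³ = 6·y³ − 2, so a solution requires the RHS to be a perfect cube.
Strategy: iterate y from -40 to 40, compute RHS = 6·y³ − 2, and check whether it is a (positive or negative) perfect cube.
Check small values of y:
  y = 0: RHS = -2 is not a perfect cube.
  y = 1: RHS = 4 is not a perfect cube.
  y = -1: RHS = -8 = (-2)³ ⇒ x = -2 works.
  y = 2: RHS = 46 is not a perfect cube.
  y = -2: RHS = -50 is not a perfect cube.
  y = 3: RHS = 160 is not a perfect cube.
  y = -3: RHS = -164 is not a perfect cube.
Continuing the search up to |y| = 40 finds no further solutions beyond those listed.
Collected solutions: (-2, -1).

Solutions (with |y| ≤ 40): (-2, -1).


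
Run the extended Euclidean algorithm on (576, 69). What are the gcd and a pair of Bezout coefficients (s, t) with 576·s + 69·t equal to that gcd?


Euclidean algorithm on (576, 69) — divide until remainder is 0:
  576 = 8 · 69 + 24
  69 = 2 · 24 + 21
  24 = 1 · 21 + 3
  21 = 7 · 3 + 0
gcd(576, 69) = 3.
Track Bezout coefficients alongside the remainders: start with r₀ = 576 = a·1 + b·0 (s = 1, t = 0) and r₁ = 69 = a·0 + b·1 (s = 0, t = 1); each new remainder r_{k+1} = r_{k-1} − q_k·r_k inherits s_{k+1} = s_{k-1} − q_k·s_k, t_{k+1} = t_{k-1} − q_k·t_k, so r_k = a·s_k + b·t_k at every step:
  q = 8: r = 24, s = 1 − 8·0 = 1, t = 0 − 8·1 = -8  (check: 576·1 + 69·(-8) = 24)
  q = 2: r = 21, s = 0 − 2·1 = -2, t = 1 − 2·(-8) = 17  (check: 576·(-2) + 69·17 = 21)
  q = 1: r = 3, s = 1 − 1·(-2) = 3, t = -8 − 1·17 = -25  (check: 576·3 + 69·(-25) = 3)
The row with r = 3 (the gcd) gives the Bezout coefficients s = 3, t = -25.
Result: 576 · (3) + 69 · (-25) = 3.

gcd(576, 69) = 3; s = 3, t = -25 (check: 576·3 + 69·(-25) = 3).


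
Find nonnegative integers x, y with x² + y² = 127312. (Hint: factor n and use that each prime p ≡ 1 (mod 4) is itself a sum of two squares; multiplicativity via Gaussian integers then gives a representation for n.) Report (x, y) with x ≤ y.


Step 1: Factor n = 127312 = 2^4 · 73 · 109.
Step 2: Check the mod-4 condition on each prime factor: 2 = 2 (special); 73 ≡ 1 (mod 4), exponent 1; 109 ≡ 1 (mod 4), exponent 1.
All primes ≡ 3 (mod 4) appear to even exponent (or don't appear), so by the two-squares theorem n IS expressible as a sum of two squares.
Step 3: Build a representation. Group n = k² · m with k = 4 and m = 73 · 109 = 7957 (a product of primes ≡ 1 (mod 4)); a representation of m scales to one of n via (k·x)² + (k·y)² = k²(x² + y²). Each prime p ≡ 1 (mod 4) is itself a sum of two squares; find a² by testing p − a² for a perfect square:
  73: 73 − 1² = 72, 73 − 2² = 69, 73 − 3² = 64 = 8² ⇒ 73 = 3² + 8².
  109: 109 − 1² = 108, 109 − 2² = 105, 109 − 3² = 100 = 10² ⇒ 109 = 3² + 10².
  Combine using the Brahmagupta–Fibonacci identity (a² + b²)(c² + d²) = (ac − bd)² + (ad + bc)² = (ac + bd)² + (ad − bc)²:
  73 · 109 = 7957: from (3² + 8²)(3² + 10²), take (3·3 − 8·10, 3·10 + 8·3) = (9 − 80, 30 + 24) = (-71, 54); dropping signs (only squares matter) gives (71, 54); check 71² + 54² = 5041 + 2916 = 7957 ✓.
  Scale by k = 4: (4·71, 4·54) = (284, 216).
Step 4: Order so x ≤ y and verify: 216² + 284² = 46656 + 80656 = 127312 = n. ✓

n = 127312 = 216² + 284² (one valid representation with x ≤ y).


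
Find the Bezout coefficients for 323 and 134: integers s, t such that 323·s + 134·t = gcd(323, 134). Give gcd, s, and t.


Euclidean algorithm on (323, 134) — divide until remainder is 0:
  323 = 2 · 134 + 55
  134 = 2 · 55 + 24
  55 = 2 · 24 + 7
  24 = 3 · 7 + 3
  7 = 2 · 3 + 1
  3 = 3 · 1 + 0
gcd(323, 134) = 1.
Track Bezout coefficients alongside the remainders: start with r₀ = 323 = a·1 + b·0 (s = 1, t = 0) and r₁ = 134 = a·0 + b·1 (s = 0, t = 1); each new remainder r_{k+1} = r_{k-1} − q_k·r_k inherits s_{k+1} = s_{k-1} − q_k·s_k, t_{k+1} = t_{k-1} − q_k·t_k, so r_k = a·s_k + b·t_k at every step:
  q = 2: r = 55, s = 1 − 2·0 = 1, t = 0 − 2·1 = -2  (check: 323·1 + 134·(-2) = 55)
  q = 2: r = 24, s = 0 − 2·1 = -2, t = 1 − 2·(-2) = 5  (check: 323·(-2) + 134·5 = 24)
  q = 2: r = 7, s = 1 − 2·(-2) = 5, t = -2 − 2·5 = -12  (check: 323·5 + 134·(-12) = 7)
  q = 3: r = 3, s = -2 − 3·5 = -17, t = 5 − 3·(-12) = 41  (check: 323·(-17) + 134·41 = 3)
  q = 2: r = 1, s = 5 − 2·(-17) = 39, t = -12 − 2·41 = -94  (check: 323·39 + 134·(-94) = 1)
The row with r = 1 (the gcd) gives the Bezout coefficients s = 39, t = -94.
Result: 323 · (39) + 134 · (-94) = 1.

gcd(323, 134) = 1; s = 39, t = -94 (check: 323·39 + 134·(-94) = 1).


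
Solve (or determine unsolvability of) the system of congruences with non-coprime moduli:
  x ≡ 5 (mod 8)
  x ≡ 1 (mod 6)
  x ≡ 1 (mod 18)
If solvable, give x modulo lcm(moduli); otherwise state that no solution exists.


Moduli 8, 6, 18 are not pairwise coprime, so CRT works modulo lcm(m_i) when all pairwise compatibility conditions hold.
Pairwise compatibility: gcd(m_i, m_j) must divide a_i - a_j for every pair.
Merge one congruence at a time:
  Start: x ≡ 5 (mod 8).
  Combine with x ≡ 1 (mod 6): gcd(8, 6) = 2; 1 - 5 = -4, which IS divisible by 2, so compatible.
    Write x = 5 + 8·t and substitute into x ≡ 1 (mod 6): 8·t ≡ 1 − 5 = -4 (mod 6).
    Divide the congruence (and modulus) by g = 2: 4·t ≡ -2 (mod 3).
    Reduce coefficients mod 3: 1·t ≡ 1 (mod 3).
    So t ≡ 1 (mod 3).
    Then x = 5 + 8·1 = 13, valid modulo lcm(8, 6) = 24: x ≡ 13 (mod 24).
  Combine with x ≡ 1 (mod 18): gcd(24, 18) = 6; 1 - 13 = -12, which IS divisible by 6, so compatible.
    Write x = 13 + 24·t and substitute into x ≡ 1 (mod 18): 24·t ≡ 1 − 13 = -12 (mod 18).
    Divide the congruence (and modulus) by g = 6: 4·t ≡ -2 (mod 3).
    Reduce coefficients mod 3: 1·t ≡ 1 (mod 3).
    So t ≡ 1 (mod 3).
    Then x = 13 + 24·1 = 37, valid modulo lcm(24, 18) = 72: x ≡ 37 (mod 72).
Verify: 37 mod 8 = 5, 37 mod 6 = 1, 37 mod 18 = 1.

x ≡ 37 (mod 72).
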